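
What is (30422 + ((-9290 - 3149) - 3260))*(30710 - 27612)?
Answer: 45611854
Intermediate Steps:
(30422 + ((-9290 - 3149) - 3260))*(30710 - 27612) = (30422 + (-12439 - 3260))*3098 = (30422 - 15699)*3098 = 14723*3098 = 45611854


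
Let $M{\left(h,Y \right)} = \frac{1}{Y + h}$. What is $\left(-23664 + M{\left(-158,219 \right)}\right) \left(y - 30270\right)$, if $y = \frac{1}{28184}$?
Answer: $\frac{1231495251025537}{1719224} \approx 7.1631 \cdot 10^{8}$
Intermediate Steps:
$y = \frac{1}{28184} \approx 3.5481 \cdot 10^{-5}$
$\left(-23664 + M{\left(-158,219 \right)}\right) \left(y - 30270\right) = \left(-23664 + \frac{1}{219 - 158}\right) \left(\frac{1}{28184} - 30270\right) = \left(-23664 + \frac{1}{61}\right) \left(- \frac{853129679}{28184}\right) = \left(- \frac{1443503}{61}\right) \left(- \frac{853129679}{28184}\right) = \frac{1231495251025537}{1719224}$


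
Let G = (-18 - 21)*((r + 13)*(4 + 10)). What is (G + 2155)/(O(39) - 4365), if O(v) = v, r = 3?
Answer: 6581/4326 ≈ 1.5213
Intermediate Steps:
G = -8736 (G = (-18 - 21)*((3 + 13)*(4 + 10)) = -624*14 = -39*224 = -8736)
(G + 2155)/(O(39) - 4365) = (-8736 + 2155)/(39 - 4365) = -6581/(-4326) = -6581*(-1/4326) = 6581/4326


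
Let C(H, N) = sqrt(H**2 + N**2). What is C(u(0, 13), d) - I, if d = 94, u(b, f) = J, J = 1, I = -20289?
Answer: 20289 + sqrt(8837) ≈ 20383.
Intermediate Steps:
u(b, f) = 1
C(u(0, 13), d) - I = sqrt(1**2 + 94**2) - 1*(-20289) = sqrt(1 + 8836) + 20289 = sqrt(8837) + 20289 = 20289 + sqrt(8837)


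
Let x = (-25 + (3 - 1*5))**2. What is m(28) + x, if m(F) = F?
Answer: 757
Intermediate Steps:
x = 729 (x = (-25 + (3 - 5))**2 = (-25 - 2)**2 = (-27)**2 = 729)
m(28) + x = 28 + 729 = 757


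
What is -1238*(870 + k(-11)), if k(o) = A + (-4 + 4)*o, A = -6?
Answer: -1069632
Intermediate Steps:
k(o) = -6 (k(o) = -6 + (-4 + 4)*o = -6 + 0*o = -6 + 0 = -6)
-1238*(870 + k(-11)) = -1238*(870 - 6) = -1238*864 = -1069632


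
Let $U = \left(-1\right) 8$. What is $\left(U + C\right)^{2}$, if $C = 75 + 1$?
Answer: $4624$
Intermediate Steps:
$C = 76$
$U = -8$
$\left(U + C\right)^{2} = \left(-8 + 76\right)^{2} = 68^{2} = 4624$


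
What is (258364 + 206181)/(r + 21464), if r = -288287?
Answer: -464545/266823 ≈ -1.7410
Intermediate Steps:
(258364 + 206181)/(r + 21464) = (258364 + 206181)/(-288287 + 21464) = 464545/(-266823) = 464545*(-1/266823) = -464545/266823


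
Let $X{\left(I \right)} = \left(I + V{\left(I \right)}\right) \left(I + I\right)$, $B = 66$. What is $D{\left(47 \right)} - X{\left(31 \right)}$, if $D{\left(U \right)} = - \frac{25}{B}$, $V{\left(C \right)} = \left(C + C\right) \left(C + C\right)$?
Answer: $- \frac{15856525}{66} \approx -2.4025 \cdot 10^{5}$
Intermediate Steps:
$V{\left(C \right)} = 4 C^{2}$ ($V{\left(C \right)} = 2 C 2 C = 4 C^{2}$)
$D{\left(U \right)} = - \frac{25}{66}$
$X{\left(I \right)} = 2 I \left(I + 4 I^{2}\right)$ ($X{\left(I \right)} = \left(I + 4 I^{2}\right) \left(I + I\right) = \left(I + 4 I^{2}\right) 2 I = 2 I \left(I + 4 I^{2}\right)$)
$D{\left(47 \right)} - X{\left(31 \right)} = - \frac{25}{66} - 31^{2} \left(2 + 8 \cdot 31\right) = - \frac{25}{66} - 961 \left(2 + 248\right) = - \frac{25}{66} - 961 \cdot 250 = - \frac{25}{66} - 240250 = - \frac{15856525}{66}$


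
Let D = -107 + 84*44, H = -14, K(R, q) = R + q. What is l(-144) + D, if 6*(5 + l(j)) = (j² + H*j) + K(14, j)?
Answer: 22063/3 ≈ 7354.3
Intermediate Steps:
D = 3589 (D = -107 + 3696 = 3589)
l(j) = -8/3 - 13*j/6 + j²/6 (l(j) = -5 + ((j² - 14*j) + (14 + j))/6 = -5 + (14 + j² - 13*j)/6 = -5 + (7/3 - 13*j/6 + j²/6) = -8/3 - 13*j/6 + j²/6)
l(-144) + D = (-8/3 - 13/6*(-144) + (⅙)*(-144)²) + 3589 = (-8/3 + 312 + (⅙)*20736) + 3589 = (-8/3 + 312 + 3456) + 3589 = 11296/3 + 3589 = 22063/3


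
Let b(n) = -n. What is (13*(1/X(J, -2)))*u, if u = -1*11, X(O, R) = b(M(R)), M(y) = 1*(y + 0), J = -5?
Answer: -143/2 ≈ -71.500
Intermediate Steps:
M(y) = y (M(y) = 1*y = y)
X(O, R) = -R
u = -11
(13*(1/X(J, -2)))*u = (13*(1/(-1*(-2))))*(-11) = (13*(1/2))*(-11) = (13/2)*(-11) = -143/2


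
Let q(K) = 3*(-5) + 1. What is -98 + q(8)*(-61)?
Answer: 756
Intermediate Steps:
q(K) = -14 (q(K) = -15 + 1 = -14)
-98 + q(8)*(-61) = -98 - 14*(-61) = -98 + 854 = 756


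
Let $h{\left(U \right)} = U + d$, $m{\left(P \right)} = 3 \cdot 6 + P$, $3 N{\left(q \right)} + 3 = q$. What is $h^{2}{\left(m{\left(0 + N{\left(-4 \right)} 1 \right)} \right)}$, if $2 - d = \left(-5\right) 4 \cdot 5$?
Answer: $\frac{124609}{9} \approx 13845.0$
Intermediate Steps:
$N{\left(q \right)} = -1 + \frac{q}{3}$
$d = 102$ ($d = 2 - \left(-5\right) 4 \cdot 5 = 2 - \left(-20\right) 5 = 2 - -100 = 2 + 100 = 102$)
$m{\left(P \right)} = 18 + P$
$h{\left(U \right)} = 102 + U$ ($h{\left(U \right)} = U + 102 = 102 + U$)
$h^{2}{\left(m{\left(0 + N{\left(-4 \right)} 1 \right)} \right)} = \left(102 + \left(18 + \left(0 + \left(-1 + \frac{1}{3} \left(-4\right)\right) 1\right)\right)\right)^{2} = \left(102 + \left(18 + \left(0 + \left(-1 - \frac{4}{3}\right) 1\right)\right)\right)^{2} = \left(102 + \left(18 + \left(0 - \frac{7}{3}\right)\right)\right)^{2} = \left(102 + \left(18 - \frac{7}{3}\right)\right)^{2} = \left(102 + \frac{47}{3}\right)^{2} = \left(\frac{353}{3}\right)^{2} = \frac{124609}{9}$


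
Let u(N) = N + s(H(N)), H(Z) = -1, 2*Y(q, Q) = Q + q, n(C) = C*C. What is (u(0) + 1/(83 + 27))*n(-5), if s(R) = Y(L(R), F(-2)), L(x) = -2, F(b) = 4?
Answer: 555/22 ≈ 25.227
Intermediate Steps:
n(C) = C²
Y(q, Q) = Q/2 + q/2 (Y(q, Q) = (Q + q)/2 = Q/2 + q/2)
s(R) = 1 (s(R) = (½)*4 + (½)*(-2) = 2 - 1 = 1)
u(N) = 1 + N (u(N) = N + 1 = 1 + N)
(u(0) + 1/(83 + 27))*n(-5) = ((1 + 0) + 1/(83 + 27))*(-5)² = (1 + 1/110)*25 = (111/110)*25 = 555/22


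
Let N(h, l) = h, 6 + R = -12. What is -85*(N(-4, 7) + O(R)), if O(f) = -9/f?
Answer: 595/2 ≈ 297.50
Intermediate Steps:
R = -18 (R = -6 - 12 = -18)
-85*(N(-4, 7) + O(R)) = -85*(-4 - 9/(-18)) = -85*(-4 - 9*(-1/18)) = -85*(-4 + ½) = -85*(-7/2) = 595/2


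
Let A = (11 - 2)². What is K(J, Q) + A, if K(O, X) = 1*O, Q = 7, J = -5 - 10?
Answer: 66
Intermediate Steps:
J = -15
A = 81 (A = 9² = 81)
K(O, X) = O
K(J, Q) + A = -15 + 81 = 66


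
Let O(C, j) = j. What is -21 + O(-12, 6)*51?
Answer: 285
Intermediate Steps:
-21 + O(-12, 6)*51 = -21 + 6*51 = -21 + 306 = 285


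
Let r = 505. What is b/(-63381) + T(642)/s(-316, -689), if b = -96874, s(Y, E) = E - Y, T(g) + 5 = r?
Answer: 4443502/23641113 ≈ 0.18796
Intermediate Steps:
T(g) = 500 (T(g) = -5 + 505 = 500)
b/(-63381) + T(642)/s(-316, -689) = -96874/(-63381) + 500/(-689 - 1*(-316)) = -96874*(-1/63381) + 500/(-689 + 316) = 96874/63381 + 500/(-373) = 96874/63381 + 500*(-1/373) = 96874/63381 - 500/373 = 4443502/23641113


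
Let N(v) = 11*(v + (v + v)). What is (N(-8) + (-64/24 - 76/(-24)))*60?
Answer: -15810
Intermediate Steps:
N(v) = 33*v (N(v) = 11*(v + 2*v) = 11*(3*v) = 33*v)
(N(-8) + (-64/24 - 76/(-24)))*60 = (33*(-8) + (-64/24 - 76/(-24)))*60 = (-264 + (-64*1/24 - 76*(-1/24)))*60 = (-264 + (-8/3 + 19/6))*60 = (-264 + ½)*60 = -527/2*60 = -15810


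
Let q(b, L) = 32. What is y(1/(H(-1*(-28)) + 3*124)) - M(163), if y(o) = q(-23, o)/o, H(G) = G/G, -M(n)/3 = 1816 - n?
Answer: 16895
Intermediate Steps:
M(n) = -5448 + 3*n (M(n) = -3*(1816 - n) = -5448 + 3*n)
H(G) = 1
y(o) = 32/o
y(1/(H(-1*(-28)) + 3*124)) - M(163) = 32/(1/(1 + 3*124)) - (-5448 + 3*163) = 32/(1/(1 + 372)) - (-5448 + 489) = 32/(1/373) - 1*(-4959) = 32/(1/373) + 4959 = 32*373 + 4959 = 11936 + 4959 = 16895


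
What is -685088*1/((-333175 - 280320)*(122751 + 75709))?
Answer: 171272/30438554425 ≈ 5.6268e-6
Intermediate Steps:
-685088*1/((-333175 - 280320)*(122751 + 75709)) = -685088/(198460*(-613495)) = -685088/(-121754217700) = -685088*(-1/121754217700) = 171272/30438554425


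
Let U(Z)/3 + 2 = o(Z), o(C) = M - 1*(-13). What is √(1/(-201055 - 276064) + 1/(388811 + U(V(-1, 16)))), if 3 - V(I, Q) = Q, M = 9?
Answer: 2*√4093333678322238/185537742649 ≈ 0.00068966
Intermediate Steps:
o(C) = 22 (o(C) = 9 - 1*(-13) = 9 + 13 = 22)
V(I, Q) = 3 - Q
U(Z) = 60 (U(Z) = -6 + 3*22 = -6 + 66 = 60)
√(1/(-201055 - 276064) + 1/(388811 + U(V(-1, 16)))) = √(1/(-201055 - 276064) + 1/(388811 + 60)) = √(1/(-477119) + 1/388871) = √(-1/477119 + 1/388871) = √(88248/185537742649) = 2*√4093333678322238/185537742649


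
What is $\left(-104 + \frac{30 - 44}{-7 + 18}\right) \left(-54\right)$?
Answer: $\frac{62532}{11} \approx 5684.7$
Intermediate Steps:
$\left(-104 + \frac{30 - 44}{-7 + 18}\right) \left(-54\right) = \left(-104 - \frac{14}{11}\right) \left(-54\right) = \left(- \frac{1158}{11}\right) \left(-54\right) = \frac{62532}{11}$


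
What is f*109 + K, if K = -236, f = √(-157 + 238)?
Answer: 745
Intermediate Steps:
f = 9 (f = √81 = 9)
f*109 + K = 9*109 - 236 = 981 - 236 = 745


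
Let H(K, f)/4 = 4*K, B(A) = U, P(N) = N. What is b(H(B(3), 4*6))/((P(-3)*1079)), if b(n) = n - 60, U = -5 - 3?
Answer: 188/3237 ≈ 0.058078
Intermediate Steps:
U = -8
B(A) = -8
H(K, f) = 16*K (H(K, f) = 4*(4*K) = 16*K)
b(n) = -60 + n
b(H(B(3), 4*6))/((P(-3)*1079)) = (-60 + 16*(-8))/((-3*1079)) = (-60 - 128)/(-3237) = -188*(-1/3237) = 188/3237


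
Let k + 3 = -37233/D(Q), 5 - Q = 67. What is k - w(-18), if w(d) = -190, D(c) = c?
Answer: 48827/62 ≈ 787.53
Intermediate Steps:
Q = -62 (Q = 5 - 1*67 = 5 - 67 = -62)
k = 37047/62 (k = -3 - 37233/(-62) = -3 - 37233*(-1/62) = -3 + 37233/62 = 37047/62 ≈ 597.53)
k - w(-18) = 37047/62 - 1*(-190) = 37047/62 + 190 = 48827/62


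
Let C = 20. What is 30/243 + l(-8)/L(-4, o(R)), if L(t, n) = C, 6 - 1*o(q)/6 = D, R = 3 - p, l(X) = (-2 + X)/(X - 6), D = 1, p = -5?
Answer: 361/2268 ≈ 0.15917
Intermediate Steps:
l(X) = (-2 + X)/(-6 + X)
R = 8 (R = 3 - 1*(-5) = 3 + 5 = 8)
o(q) = 30 (o(q) = 36 - 6*1 = 36 - 6 = 30)
L(t, n) = 20
30/243 + l(-8)/L(-4, o(R)) = 30/243 + ((-2 - 8)/(-6 - 8))/20 = 30*(1/243) + (-10/(-14))*(1/20) = 10/81 - 1/14*(-10)*(1/20) = 10/81 + (5/7)*(1/20) = 10/81 + 1/28 = 361/2268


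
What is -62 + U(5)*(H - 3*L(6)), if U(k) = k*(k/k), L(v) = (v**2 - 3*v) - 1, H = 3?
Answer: -302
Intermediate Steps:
L(v) = -1 + v**2 - 3*v
U(k) = k (U(k) = k*1 = k)
-62 + U(5)*(H - 3*L(6)) = -62 + 5*(3 - 3*(-1 + 6**2 - 3*6)) = -62 + 5*(3 - 3*(-1 + 36 - 18)) = -62 + 5*(3 - 3*17) = -62 + 5*(3 - 51) = -62 + 5*(-48) = -62 - 240 = -302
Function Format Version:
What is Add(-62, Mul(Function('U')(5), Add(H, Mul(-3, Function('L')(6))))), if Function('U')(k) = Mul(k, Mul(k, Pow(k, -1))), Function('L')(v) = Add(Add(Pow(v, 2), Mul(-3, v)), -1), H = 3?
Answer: -302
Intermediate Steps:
Function('L')(v) = Add(-1, Pow(v, 2), Mul(-3, v))
Function('U')(k) = k (Function('U')(k) = Mul(k, 1) = k)
Add(-62, Mul(Function('U')(5), Add(H, Mul(-3, Function('L')(6))))) = Add(-62, Mul(5, Add(3, Mul(-3, Add(-1, Pow(6, 2), Mul(-3, 6)))))) = Add(-62, Mul(5, Add(3, Mul(-3, Add(-1, 36, -18))))) = Add(-62, Mul(5, Add(3, Mul(-3, 17)))) = Add(-62, Mul(5, Add(3, -51))) = Add(-62, Mul(5, -48)) = Add(-62, -240) = -302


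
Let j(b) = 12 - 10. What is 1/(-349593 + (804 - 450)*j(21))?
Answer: -1/348885 ≈ -2.8663e-6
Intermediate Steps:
j(b) = 2
1/(-349593 + (804 - 450)*j(21)) = 1/(-349593 + (804 - 450)*2) = 1/(-349593 + 354*2) = 1/(-349593 + 708) = 1/(-348885) = -1/348885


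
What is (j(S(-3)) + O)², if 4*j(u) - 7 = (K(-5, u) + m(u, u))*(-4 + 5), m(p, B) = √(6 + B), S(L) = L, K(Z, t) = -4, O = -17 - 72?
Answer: (353 - √3)²/16 ≈ 7711.8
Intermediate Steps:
O = -89
j(u) = ¾ + √(6 + u)/4 (j(u) = 7/4 + ((-4 + √(6 + u))*(-4 + 5))/4 = 7/4 + ((-4 + √(6 + u))*1)/4 = 7/4 + (-4 + √(6 + u))/4 = 7/4 + (-1 + √(6 + u)/4) = ¾ + √(6 + u)/4)
(j(S(-3)) + O)² = ((¾ + √(6 - 3)/4) - 89)² = ((¾ + √3/4) - 89)² = (-353/4 + √3/4)²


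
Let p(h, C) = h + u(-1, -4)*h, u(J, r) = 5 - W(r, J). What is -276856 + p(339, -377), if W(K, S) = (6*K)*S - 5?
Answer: -281263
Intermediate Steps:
W(K, S) = -5 + 6*K*S (W(K, S) = 6*K*S - 5 = -5 + 6*K*S)
u(J, r) = 10 - 6*J*r (u(J, r) = 5 - (-5 + 6*r*J) = 5 - (-5 + 6*J*r) = 5 + (5 - 6*J*r) = 10 - 6*J*r)
p(h, C) = -13*h (p(h, C) = h + (10 - 6*(-1)*(-4))*h = h + (10 - 24)*h = h - 14*h = -13*h)
-276856 + p(339, -377) = -276856 - 13*339 = -276856 - 4407 = -281263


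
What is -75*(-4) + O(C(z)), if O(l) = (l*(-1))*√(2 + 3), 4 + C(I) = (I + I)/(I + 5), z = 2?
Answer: 300 + 24*√5/7 ≈ 307.67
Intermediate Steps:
C(I) = -4 + 2*I/(5 + I) (C(I) = -4 + (I + I)/(I + 5) = -4 + (2*I)/(5 + I) = -4 + 2*I/(5 + I))
O(l) = -l*√5 (O(l) = (-l)*√5 = -l*√5)
-75*(-4) + O(C(z)) = -75*(-4) - 2*(-10 - 1*2)/(5 + 2)*√5 = 300 - 2*(-10 - 2)/7*√5 = 300 - 2*(⅐)*(-12)*√5 = 300 - 1*(-24/7)*√5 = 300 + 24*√5/7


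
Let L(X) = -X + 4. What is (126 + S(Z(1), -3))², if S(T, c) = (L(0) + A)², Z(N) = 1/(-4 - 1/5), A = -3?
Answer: 16129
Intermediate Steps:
L(X) = 4 - X
Z(N) = -5/21 (Z(N) = 1/(-4 - 1*⅕) = 1/(-4 - ⅕) = 1/(-21/5) = -5/21)
S(T, c) = 1 (S(T, c) = ((4 - 1*0) - 3)² = ((4 + 0) - 3)² = (4 - 3)² = 1² = 1)
(126 + S(Z(1), -3))² = (126 + 1)² = 127² = 16129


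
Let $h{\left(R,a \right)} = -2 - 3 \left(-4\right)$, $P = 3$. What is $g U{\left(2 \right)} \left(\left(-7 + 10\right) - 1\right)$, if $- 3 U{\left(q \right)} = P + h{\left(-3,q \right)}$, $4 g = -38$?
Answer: $\frac{247}{3} \approx 82.333$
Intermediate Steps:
$g = - \frac{19}{2}$ ($g = \frac{1}{4} \left(-38\right) = - \frac{19}{2} \approx -9.5$)
$h{\left(R,a \right)} = 10$ ($h{\left(R,a \right)} = -2 - -12 = -2 + 12 = 10$)
$U{\left(q \right)} = - \frac{13}{3}$ ($U{\left(q \right)} = - \frac{3 + 10}{3} = \left(- \frac{1}{3}\right) 13 = - \frac{13}{3}$)
$g U{\left(2 \right)} \left(\left(-7 + 10\right) - 1\right) = \left(- \frac{19}{2}\right) \left(- \frac{13}{3}\right) \left(\left(-7 + 10\right) - 1\right) = \frac{247 \left(3 - 1\right)}{6} = \frac{247}{6} \cdot 2 = \frac{247}{3}$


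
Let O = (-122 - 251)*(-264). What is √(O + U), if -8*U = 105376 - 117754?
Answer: 3*√44453/2 ≈ 316.26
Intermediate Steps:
U = 6189/4 (U = -(105376 - 117754)/8 = -⅛*(-12378) = 6189/4 ≈ 1547.3)
O = 98472 (O = -373*(-264) = 98472)
√(O + U) = √(98472 + 6189/4) = √(400077/4) = 3*√44453/2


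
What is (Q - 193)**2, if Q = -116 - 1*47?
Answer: 126736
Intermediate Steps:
Q = -163 (Q = -116 - 47 = -163)
(Q - 193)**2 = (-163 - 193)**2 = (-356)**2 = 126736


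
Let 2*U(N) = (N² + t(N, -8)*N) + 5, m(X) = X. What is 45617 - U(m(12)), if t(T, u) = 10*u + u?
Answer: 92141/2 ≈ 46071.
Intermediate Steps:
t(T, u) = 11*u
U(N) = 5/2 + N²/2 - 44*N (U(N) = ((N² + (11*(-8))*N) + 5)/2 = ((N² - 88*N) + 5)/2 = (5 + N² - 88*N)/2 = 5/2 + N²/2 - 44*N)
45617 - U(m(12)) = 45617 - (5/2 + (½)*12² - 44*12) = 45617 - (5/2 + (½)*144 - 528) = 45617 - (5/2 + 72 - 528) = 45617 - 1*(-907/2) = 45617 + 907/2 = 92141/2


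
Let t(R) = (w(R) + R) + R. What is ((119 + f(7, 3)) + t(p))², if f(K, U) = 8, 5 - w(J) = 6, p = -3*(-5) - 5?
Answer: 21316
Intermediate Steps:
p = 10 (p = 15 - 5 = 10)
w(J) = -1 (w(J) = 5 - 1*6 = 5 - 6 = -1)
t(R) = -1 + 2*R (t(R) = (-1 + R) + R = -1 + 2*R)
((119 + f(7, 3)) + t(p))² = ((119 + 8) + (-1 + 2*10))² = (127 + (-1 + 20))² = (127 + 19)² = 146² = 21316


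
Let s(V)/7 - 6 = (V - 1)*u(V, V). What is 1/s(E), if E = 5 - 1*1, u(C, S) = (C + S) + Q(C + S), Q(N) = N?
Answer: 1/378 ≈ 0.0026455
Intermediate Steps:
u(C, S) = 2*C + 2*S (u(C, S) = (C + S) + (C + S) = 2*C + 2*S)
E = 4 (E = 5 - 1 = 4)
s(V) = 42 + 28*V*(-1 + V) (s(V) = 42 + 7*((V - 1)*(2*V + 2*V)) = 42 + 7*((-1 + V)*(4*V)) = 42 + 7*(4*V*(-1 + V)) = 42 + 28*V*(-1 + V))
1/s(E) = 1/(42 - 28*4 + 28*4²) = 1/(42 - 112 + 28*16) = 1/(42 - 112 + 448) = 1/378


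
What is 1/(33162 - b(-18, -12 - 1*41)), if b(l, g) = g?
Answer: 1/33215 ≈ 3.0107e-5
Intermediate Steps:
1/(33162 - b(-18, -12 - 1*41)) = 1/(33162 - (-12 - 1*41)) = 1/(33162 - (-12 - 41)) = 1/(33162 - 1*(-53)) = 1/(33162 + 53) = 1/33215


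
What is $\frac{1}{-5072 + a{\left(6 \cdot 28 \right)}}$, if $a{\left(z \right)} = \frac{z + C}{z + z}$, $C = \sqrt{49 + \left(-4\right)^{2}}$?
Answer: $- \frac{572552064}{2903697792511} - \frac{336 \sqrt{65}}{2903697792511} \approx -0.00019718$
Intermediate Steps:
$C = \sqrt{65}$ ($C = \sqrt{49 + 16} = \sqrt{65} \approx 8.0623$)
$a{\left(z \right)} = \frac{z + \sqrt{65}}{2 z}$ ($a{\left(z \right)} = \frac{z + \sqrt{65}}{z + z} = \frac{z + \sqrt{65}}{2 z}$)
$\frac{1}{-5072 + a{\left(6 \cdot 28 \right)}} = \frac{1}{-5072 + \frac{6 \cdot 28 + \sqrt{65}}{2 \cdot 6 \cdot 28}} = \frac{1}{-5072 + \frac{168 + \sqrt{65}}{2 \cdot 168}} = \frac{1}{-5072 + \frac{1}{2} \cdot \frac{1}{168} \left(168 + \sqrt{65}\right)} = \frac{1}{-5072 + \left(\frac{1}{2} + \frac{\sqrt{65}}{336}\right)} = \frac{1}{- \frac{10143}{2} + \frac{\sqrt{65}}{336}}$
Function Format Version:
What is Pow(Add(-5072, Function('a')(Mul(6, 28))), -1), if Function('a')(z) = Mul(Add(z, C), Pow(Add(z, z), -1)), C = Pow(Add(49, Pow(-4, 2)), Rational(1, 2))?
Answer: Add(Rational(-572552064, 2903697792511), Mul(Rational(-336, 2903697792511), Pow(65, Rational(1, 2)))) ≈ -0.00019718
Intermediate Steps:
C = Pow(65, Rational(1, 2)) (C = Pow(Add(49, 16), Rational(1, 2)) = Pow(65, Rational(1, 2)) ≈ 8.0623)
Function('a')(z) = Mul(Rational(1, 2), Pow(z, -1), Add(z, Pow(65, Rational(1, 2)))) (Function('a')(z) = Mul(Add(z, Pow(65, Rational(1, 2))), Pow(Add(z, z), -1)) = Mul(Add(z, Pow(65, Rational(1, 2))), Pow(Mul(2, z), -1)) = Mul(Add(z, Pow(65, Rational(1, 2))), Mul(Rational(1, 2), Pow(z, -1))) = Mul(Rational(1, 2), Pow(z, -1), Add(z, Pow(65, Rational(1, 2)))))
Pow(Add(-5072, Function('a')(Mul(6, 28))), -1) = Pow(Add(-5072, Mul(Rational(1, 2), Pow(Mul(6, 28), -1), Add(Mul(6, 28), Pow(65, Rational(1, 2))))), -1) = Pow(Add(-5072, Mul(Rational(1, 2), Pow(168, -1), Add(168, Pow(65, Rational(1, 2))))), -1) = Pow(Add(-5072, Mul(Rational(1, 2), Rational(1, 168), Add(168, Pow(65, Rational(1, 2))))), -1) = Pow(Add(-5072, Add(Rational(1, 2), Mul(Rational(1, 336), Pow(65, Rational(1, 2))))), -1) = Pow(Add(Rational(-10143, 2), Mul(Rational(1, 336), Pow(65, Rational(1, 2)))), -1)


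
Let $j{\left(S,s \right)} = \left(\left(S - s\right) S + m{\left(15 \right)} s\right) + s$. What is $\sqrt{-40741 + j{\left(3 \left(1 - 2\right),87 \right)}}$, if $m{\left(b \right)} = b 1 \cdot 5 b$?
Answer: $\sqrt{57491} \approx 239.77$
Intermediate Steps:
$m{\left(b \right)} = 5 b^{2}$ ($m{\left(b \right)} = b 5 b = 5 b b = 5 b^{2}$)
$j{\left(S,s \right)} = 1126 s + S \left(S - s\right)$ ($j{\left(S,s \right)} = \left(\left(S - s\right) S + 5 \cdot 15^{2} s\right) + s = \left(S \left(S - s\right) + 5 \cdot 225 s\right) + s = \left(S \left(S - s\right) + 1125 s\right) + s = \left(1125 s + S \left(S - s\right)\right) + s = 1126 s + S \left(S - s\right)$)
$\sqrt{-40741 + j{\left(3 \left(1 - 2\right),87 \right)}} = \sqrt{-40741 + \left(\left(3 \left(1 - 2\right)\right)^{2} + 1126 \cdot 87 - 3 \left(1 - 2\right) 87\right)} = \sqrt{-40741 + \left(\left(3 \left(-1\right)\right)^{2} + 97962 - 3 \left(-1\right) 87\right)} = \sqrt{-40741 + \left(\left(-3\right)^{2} + 97962 - \left(-3\right) 87\right)} = \sqrt{-40741 + \left(9 + 97962 + 261\right)} = \sqrt{-40741 + 98232} = \sqrt{57491}$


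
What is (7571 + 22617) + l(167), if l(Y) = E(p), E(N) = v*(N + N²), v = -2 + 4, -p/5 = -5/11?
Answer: 3654548/121 ≈ 30203.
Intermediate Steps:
p = 25/11 (p = -(-25)/11 = -5*(-5/11) = 25/11 ≈ 2.2727)
v = 2
E(N) = 2*N + 2*N² (E(N) = 2*(N + N²) = 2*N + 2*N²)
l(Y) = 1800/121 (l(Y) = 2*(25/11)*(1 + 25/11) = 2*(25/11)*(36/11) = 1800/121)
(7571 + 22617) + l(167) = (7571 + 22617) + 1800/121 = 30188 + 1800/121 = 3654548/121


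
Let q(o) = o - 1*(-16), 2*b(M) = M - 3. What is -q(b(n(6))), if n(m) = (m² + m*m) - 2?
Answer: -99/2 ≈ -49.500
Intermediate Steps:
n(m) = -2 + 2*m² (n(m) = (m² + m²) - 2 = 2*m² - 2 = -2 + 2*m²)
b(M) = -3/2 + M/2 (b(M) = (M - 3)/2 = (-3 + M)/2 = -3/2 + M/2)
q(o) = 16 + o (q(o) = o + 16 = 16 + o)
-q(b(n(6))) = -(16 + (-3/2 + (-2 + 2*6²)/2)) = -(16 + (-3/2 + (-2 + 2*36)/2)) = -(16 + (-3/2 + (-2 + 72)/2)) = -(16 + (-3/2 + (½)*70)) = -(16 + (-3/2 + 35)) = -(16 + 67/2) = -1*99/2 = -99/2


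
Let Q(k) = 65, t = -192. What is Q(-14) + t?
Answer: -127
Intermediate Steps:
Q(-14) + t = 65 - 192 = -127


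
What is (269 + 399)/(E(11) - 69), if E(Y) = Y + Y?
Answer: -668/47 ≈ -14.213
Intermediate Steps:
E(Y) = 2*Y
(269 + 399)/(E(11) - 69) = (269 + 399)/(2*11 - 69) = 668/(22 - 69) = 668/(-47) = 668*(-1/47) = -668/47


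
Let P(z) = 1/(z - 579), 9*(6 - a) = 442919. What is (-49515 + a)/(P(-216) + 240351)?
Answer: -58863125/143309283 ≈ -0.41074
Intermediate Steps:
a = -442865/9 (a = 6 - ⅑*442919 = 6 - 442919/9 = -442865/9 ≈ -49207.)
P(z) = 1/(-579 + z)
(-49515 + a)/(P(-216) + 240351) = (-49515 - 442865/9)/(1/(-579 - 216) + 240351) = -888500/(9*(1/(-795) + 240351)) = -888500/(9*(-1/795 + 240351)) = -888500/(9*191079044/795) = -888500/9*795/191079044 = -58863125/143309283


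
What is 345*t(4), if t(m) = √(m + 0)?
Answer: 690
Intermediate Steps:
t(m) = √m
345*t(4) = 345*√4 = 345*2 = 690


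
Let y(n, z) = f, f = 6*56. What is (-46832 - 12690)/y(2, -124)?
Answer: -29761/168 ≈ -177.15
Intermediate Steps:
f = 336
y(n, z) = 336
(-46832 - 12690)/y(2, -124) = (-46832 - 12690)/336 = -59522*1/336 = -29761/168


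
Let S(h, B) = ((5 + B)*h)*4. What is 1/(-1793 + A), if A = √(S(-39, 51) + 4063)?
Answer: -1793/3219522 - I*√4673/3219522 ≈ -0.00055692 - 2.1233e-5*I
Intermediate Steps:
S(h, B) = 4*h*(5 + B) (S(h, B) = (h*(5 + B))*4 = 4*h*(5 + B))
A = I*√4673 (A = √(4*(-39)*(5 + 51) + 4063) = √(4*(-39)*56 + 4063) = √(-8736 + 4063) = √(-4673) = I*√4673 ≈ 68.359*I)
1/(-1793 + A) = 1/(-1793 + I*√4673)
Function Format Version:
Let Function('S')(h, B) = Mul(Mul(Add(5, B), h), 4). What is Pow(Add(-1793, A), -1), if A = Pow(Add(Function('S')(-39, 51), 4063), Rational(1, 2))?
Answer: Add(Rational(-1793, 3219522), Mul(Rational(-1, 3219522), I, Pow(4673, Rational(1, 2)))) ≈ Add(-0.00055692, Mul(-2.1233e-5, I))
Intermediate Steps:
Function('S')(h, B) = Mul(4, h, Add(5, B)) (Function('S')(h, B) = Mul(Mul(h, Add(5, B)), 4) = Mul(4, h, Add(5, B)))
A = Mul(I, Pow(4673, Rational(1, 2))) (A = Pow(Add(Mul(4, -39, Add(5, 51)), 4063), Rational(1, 2)) = Pow(Add(Mul(4, -39, 56), 4063), Rational(1, 2)) = Pow(Add(-8736, 4063), Rational(1, 2)) = Pow(-4673, Rational(1, 2)) = Mul(I, Pow(4673, Rational(1, 2))) ≈ Mul(68.359, I))
Pow(Add(-1793, A), -1) = Pow(Add(-1793, Mul(I, Pow(4673, Rational(1, 2)))), -1)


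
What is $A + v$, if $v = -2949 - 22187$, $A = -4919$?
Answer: $-30055$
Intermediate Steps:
$v = -25136$
$A + v = -4919 - 25136 = -30055$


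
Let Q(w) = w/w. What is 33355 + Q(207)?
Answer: 33356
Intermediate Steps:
Q(w) = 1
33355 + Q(207) = 33355 + 1 = 33356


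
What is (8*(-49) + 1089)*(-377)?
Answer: -262769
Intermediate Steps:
(8*(-49) + 1089)*(-377) = (-392 + 1089)*(-377) = 697*(-377) = -262769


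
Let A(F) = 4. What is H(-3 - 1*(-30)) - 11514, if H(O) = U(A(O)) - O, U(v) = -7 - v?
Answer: -11552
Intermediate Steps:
H(O) = -11 - O (H(O) = (-7 - 1*4) - O = (-7 - 4) - O = -11 - O)
H(-3 - 1*(-30)) - 11514 = (-11 - (-3 - 1*(-30))) - 11514 = (-11 - (-3 + 30)) - 11514 = (-11 - 1*27) - 11514 = (-11 - 27) - 11514 = -38 - 11514 = -11552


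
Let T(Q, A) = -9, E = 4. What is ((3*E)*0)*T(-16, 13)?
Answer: 0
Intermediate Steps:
((3*E)*0)*T(-16, 13) = ((3*4)*0)*(-9) = (12*0)*(-9) = 0*(-9) = 0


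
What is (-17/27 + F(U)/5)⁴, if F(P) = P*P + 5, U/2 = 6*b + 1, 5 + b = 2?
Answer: 955140004122270736/332150625 ≈ 2.8756e+9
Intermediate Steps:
b = -3 (b = -5 + 2 = -3)
U = -34 (U = 2*(6*(-3) + 1) = 2*(-18 + 1) = 2*(-17) = -34)
F(P) = 5 + P² (F(P) = P² + 5 = 5 + P²)
(-17/27 + F(U)/5)⁴ = (-17/27 + (5 + (-34)²)/5)⁴ = (-17*1/27 + (5 + 1156)*(⅕))⁴ = (-17/27 + 1161*(⅕))⁴ = (-17/27 + 1161/5)⁴ = (31262/135)⁴ = 955140004122270736/332150625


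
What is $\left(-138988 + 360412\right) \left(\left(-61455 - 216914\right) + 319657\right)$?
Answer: $9142154112$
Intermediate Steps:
$\left(-138988 + 360412\right) \left(\left(-61455 - 216914\right) + 319657\right) = 221424 \left(-278369 + 319657\right) = 221424 \cdot 41288 = 9142154112$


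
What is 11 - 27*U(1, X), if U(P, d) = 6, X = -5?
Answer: -151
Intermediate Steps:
11 - 27*U(1, X) = 11 - 27*6 = 11 - 162 = -151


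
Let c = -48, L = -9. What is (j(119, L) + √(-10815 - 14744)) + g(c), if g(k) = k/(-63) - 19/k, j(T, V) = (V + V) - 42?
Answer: -19771/336 + I*√25559 ≈ -58.842 + 159.87*I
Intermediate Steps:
j(T, V) = -42 + 2*V (j(T, V) = 2*V - 42 = -42 + 2*V)
g(k) = -19/k - k/63 (g(k) = k*(-1/63) - 19/k = -k/63 - 19/k = -19/k - k/63)
(j(119, L) + √(-10815 - 14744)) + g(c) = ((-42 + 2*(-9)) + √(-10815 - 14744)) + (-19/(-48) - 1/63*(-48)) = ((-42 - 18) + √(-25559)) + (-19*(-1/48) + 16/21) = (-60 + I*√25559) + (19/48 + 16/21) = (-60 + I*√25559) + 389/336 = -19771/336 + I*√25559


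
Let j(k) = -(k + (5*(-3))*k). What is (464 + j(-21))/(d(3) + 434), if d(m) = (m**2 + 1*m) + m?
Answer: 170/449 ≈ 0.37862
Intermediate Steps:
j(k) = 14*k (j(k) = -(k - 15*k) = -(-14)*k = 14*k)
d(m) = m**2 + 2*m (d(m) = (m**2 + m) + m = (m + m**2) + m = m**2 + 2*m)
(464 + j(-21))/(d(3) + 434) = (464 + 14*(-21))/(3*(2 + 3) + 434) = (464 - 294)/(3*5 + 434) = 170/(15 + 434) = 170/449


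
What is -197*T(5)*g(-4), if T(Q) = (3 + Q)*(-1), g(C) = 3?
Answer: 4728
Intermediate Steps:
T(Q) = -3 - Q
-197*T(5)*g(-4) = -197*(-3 - 1*5)*3 = -197*(-3 - 5)*3 = -(-1576)*3 = -197*(-24) = 4728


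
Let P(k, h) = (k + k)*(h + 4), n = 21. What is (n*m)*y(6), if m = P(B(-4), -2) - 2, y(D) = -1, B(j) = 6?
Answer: -462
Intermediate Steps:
P(k, h) = 2*k*(4 + h) (P(k, h) = (2*k)*(4 + h) = 2*k*(4 + h))
m = 22 (m = 2*6*(4 - 2) - 2 = 2*6*2 - 2 = 24 - 2 = 22)
(n*m)*y(6) = (21*22)*(-1) = 462*(-1) = -462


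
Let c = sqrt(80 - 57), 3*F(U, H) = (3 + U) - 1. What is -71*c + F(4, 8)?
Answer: 2 - 71*sqrt(23) ≈ -338.50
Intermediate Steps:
F(U, H) = 2/3 + U/3 (F(U, H) = ((3 + U) - 1)/3 = (2 + U)/3 = 2/3 + U/3)
c = sqrt(23) ≈ 4.7958
-71*c + F(4, 8) = -71*sqrt(23) + (2/3 + (1/3)*4) = -71*sqrt(23) + (2/3 + 4/3) = -71*sqrt(23) + 2 = 2 - 71*sqrt(23)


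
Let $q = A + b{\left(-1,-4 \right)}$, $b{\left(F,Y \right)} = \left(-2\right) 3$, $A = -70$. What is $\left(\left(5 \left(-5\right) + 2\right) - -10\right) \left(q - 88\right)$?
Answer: $2132$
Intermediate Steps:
$b{\left(F,Y \right)} = -6$
$q = -76$ ($q = -70 - 6 = -76$)
$\left(\left(5 \left(-5\right) + 2\right) - -10\right) \left(q - 88\right) = \left(\left(5 \left(-5\right) + 2\right) - -10\right) \left(-76 - 88\right) = \left(\left(-25 + 2\right) + 10\right) \left(-164\right) = \left(-23 + 10\right) \left(-164\right) = \left(-13\right) \left(-164\right) = 2132$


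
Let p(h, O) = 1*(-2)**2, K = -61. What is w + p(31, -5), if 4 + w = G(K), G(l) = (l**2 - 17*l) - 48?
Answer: 4710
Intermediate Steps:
p(h, O) = 4 (p(h, O) = 1*4 = 4)
G(l) = -48 + l**2 - 17*l
w = 4706 (w = -4 + (-48 + (-61)**2 - 17*(-61)) = -4 + (-48 + 3721 + 1037) = -4 + 4710 = 4706)
w + p(31, -5) = 4706 + 4 = 4710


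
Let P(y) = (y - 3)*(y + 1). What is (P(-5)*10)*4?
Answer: 1280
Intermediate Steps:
P(y) = (1 + y)*(-3 + y) (P(y) = (-3 + y)*(1 + y) = (1 + y)*(-3 + y))
(P(-5)*10)*4 = ((-3 + (-5)**2 - 2*(-5))*10)*4 = ((-3 + 25 + 10)*10)*4 = (32*10)*4 = 320*4 = 1280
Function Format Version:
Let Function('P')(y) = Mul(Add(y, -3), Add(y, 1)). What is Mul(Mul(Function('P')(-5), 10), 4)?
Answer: 1280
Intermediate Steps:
Function('P')(y) = Mul(Add(1, y), Add(-3, y)) (Function('P')(y) = Mul(Add(-3, y), Add(1, y)) = Mul(Add(1, y), Add(-3, y)))
Mul(Mul(Function('P')(-5), 10), 4) = Mul(Mul(Add(-3, Pow(-5, 2), Mul(-2, -5)), 10), 4) = Mul(Mul(Add(-3, 25, 10), 10), 4) = Mul(Mul(32, 10), 4) = Mul(320, 4) = 1280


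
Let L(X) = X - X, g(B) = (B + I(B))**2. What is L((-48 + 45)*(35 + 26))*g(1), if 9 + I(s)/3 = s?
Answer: 0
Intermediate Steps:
I(s) = -27 + 3*s
g(B) = (-27 + 4*B)**2 (g(B) = (B + (-27 + 3*B))**2 = (-27 + 4*B)**2)
L(X) = 0
L((-48 + 45)*(35 + 26))*g(1) = 0*(-27 + 4*1)**2 = 0*(-27 + 4)**2 = 0*(-23)**2 = 0*529 = 0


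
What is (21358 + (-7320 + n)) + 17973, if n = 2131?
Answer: 34142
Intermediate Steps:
(21358 + (-7320 + n)) + 17973 = (21358 + (-7320 + 2131)) + 17973 = (21358 - 5189) + 17973 = 16169 + 17973 = 34142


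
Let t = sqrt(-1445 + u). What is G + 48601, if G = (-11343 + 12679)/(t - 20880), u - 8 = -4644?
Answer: 7063019820467/145326827 - 1336*I*sqrt(6081)/435980481 ≈ 48601.0 - 0.00023896*I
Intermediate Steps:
u = -4636 (u = 8 - 4644 = -4636)
t = I*sqrt(6081) (t = sqrt(-1445 - 4636) = sqrt(-6081) = I*sqrt(6081) ≈ 77.981*I)
G = 1336/(-20880 + I*sqrt(6081)) (G = (-11343 + 12679)/(I*sqrt(6081) - 20880) = 1336/(-20880 + I*sqrt(6081)) ≈ -0.063984 - 0.00023896*I)
G + 48601 = (-9298560/145326827 - 1336*I*sqrt(6081)/435980481) + 48601 = 7063019820467/145326827 - 1336*I*sqrt(6081)/435980481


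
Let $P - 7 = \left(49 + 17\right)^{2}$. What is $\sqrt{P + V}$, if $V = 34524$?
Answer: $\sqrt{38887} \approx 197.2$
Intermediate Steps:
$P = 4363$ ($P = 7 + \left(49 + 17\right)^{2} = 7 + 66^{2} = 7 + 4356 = 4363$)
$\sqrt{P + V} = \sqrt{4363 + 34524} = \sqrt{38887}$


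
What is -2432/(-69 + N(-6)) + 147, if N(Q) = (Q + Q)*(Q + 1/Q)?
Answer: -1697/5 ≈ -339.40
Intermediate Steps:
N(Q) = 2*Q*(Q + 1/Q) (N(Q) = (2*Q)*(Q + 1/Q) = 2*Q*(Q + 1/Q))
-2432/(-69 + N(-6)) + 147 = -2432/(-69 + (2 + 2*(-6)²)) + 147 = -2432/(-69 + (2 + 2*36)) + 147 = -2432/(-69 + (2 + 72)) + 147 = -2432/(-69 + 74) + 147 = -2432/5 + 147 = -1697/5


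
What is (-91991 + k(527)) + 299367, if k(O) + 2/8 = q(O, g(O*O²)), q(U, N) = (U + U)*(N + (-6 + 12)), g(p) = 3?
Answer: 867447/4 ≈ 2.1686e+5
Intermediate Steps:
q(U, N) = 2*U*(6 + N) (q(U, N) = (2*U)*(N + 6) = (2*U)*(6 + N) = 2*U*(6 + N))
k(O) = -¼ + 18*O (k(O) = -¼ + 2*O*(6 + 3) = -¼ + 2*O*9 = -¼ + 18*O)
(-91991 + k(527)) + 299367 = (-91991 + (-¼ + 18*527)) + 299367 = (-91991 + (-¼ + 9486)) + 299367 = (-91991 + 37943/4) + 299367 = -330021/4 + 299367 = 867447/4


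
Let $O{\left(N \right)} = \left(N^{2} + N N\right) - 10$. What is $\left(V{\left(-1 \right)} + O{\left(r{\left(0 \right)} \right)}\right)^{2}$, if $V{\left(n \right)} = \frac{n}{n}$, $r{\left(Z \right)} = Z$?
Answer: $81$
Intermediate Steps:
$V{\left(n \right)} = 1$
$O{\left(N \right)} = -10 + 2 N^{2}$ ($O{\left(N \right)} = \left(N^{2} + N^{2}\right) - 10 = 2 N^{2} - 10 = -10 + 2 N^{2}$)
$\left(V{\left(-1 \right)} + O{\left(r{\left(0 \right)} \right)}\right)^{2} = \left(1 - \left(10 - 2 \cdot 0^{2}\right)\right)^{2} = \left(1 + \left(-10 + 2 \cdot 0\right)\right)^{2} = \left(1 + \left(-10 + 0\right)\right)^{2} = \left(1 - 10\right)^{2} = \left(-9\right)^{2} = 81$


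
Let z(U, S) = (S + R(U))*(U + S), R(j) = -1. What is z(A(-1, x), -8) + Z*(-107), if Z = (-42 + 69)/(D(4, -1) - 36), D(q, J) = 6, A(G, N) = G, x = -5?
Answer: 1773/10 ≈ 177.30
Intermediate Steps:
z(U, S) = (-1 + S)*(S + U) (z(U, S) = (S - 1)*(U + S) = (-1 + S)*(S + U))
Z = -9/10 (Z = (-42 + 69)/(6 - 36) = 27/(-30) = 27*(-1/30) = -9/10 ≈ -0.90000)
z(A(-1, x), -8) + Z*(-107) = ((-8)² - 1*(-8) - 1*(-1) - 8*(-1)) - 9/10*(-107) = (64 + 8 + 1 + 8) + 963/10 = 81 + 963/10 = 1773/10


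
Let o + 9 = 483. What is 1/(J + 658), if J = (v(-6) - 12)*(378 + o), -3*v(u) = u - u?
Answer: -1/9566 ≈ -0.00010454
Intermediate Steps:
v(u) = 0 (v(u) = -(u - u)/3 = -⅓*0 = 0)
o = 474 (o = -9 + 483 = 474)
J = -10224 (J = (0 - 12)*(378 + 474) = -12*852 = -10224)
1/(J + 658) = 1/(-10224 + 658) = 1/(-9566) = -1/9566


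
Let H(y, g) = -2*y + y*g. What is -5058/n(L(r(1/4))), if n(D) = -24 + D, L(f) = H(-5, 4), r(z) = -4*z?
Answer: 2529/17 ≈ 148.76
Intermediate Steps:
H(y, g) = -2*y + g*y
L(f) = -10 (L(f) = -5*(-2 + 4) = -5*2 = -10)
-5058/n(L(r(1/4))) = -5058/(-24 - 10) = -5058/(-34) = -5058*(-1/34) = 2529/17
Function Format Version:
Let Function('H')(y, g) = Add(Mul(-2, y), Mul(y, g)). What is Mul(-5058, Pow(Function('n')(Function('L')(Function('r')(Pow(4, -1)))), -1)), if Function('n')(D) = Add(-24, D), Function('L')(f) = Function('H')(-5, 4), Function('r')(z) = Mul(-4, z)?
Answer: Rational(2529, 17) ≈ 148.76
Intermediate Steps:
Function('H')(y, g) = Add(Mul(-2, y), Mul(g, y))
Function('L')(f) = -10 (Function('L')(f) = Mul(-5, Add(-2, 4)) = Mul(-5, 2) = -10)
Mul(-5058, Pow(Function('n')(Function('L')(Function('r')(Pow(4, -1)))), -1)) = Mul(-5058, Pow(Add(-24, -10), -1)) = Mul(-5058, Pow(-34, -1)) = Mul(-5058, Rational(-1, 34)) = Rational(2529, 17)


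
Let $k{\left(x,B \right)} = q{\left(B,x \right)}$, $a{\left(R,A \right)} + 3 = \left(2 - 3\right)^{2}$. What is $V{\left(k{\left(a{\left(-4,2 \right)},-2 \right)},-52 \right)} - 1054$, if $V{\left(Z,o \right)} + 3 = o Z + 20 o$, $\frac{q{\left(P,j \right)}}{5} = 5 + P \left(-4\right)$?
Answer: $-5477$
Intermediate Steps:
$q{\left(P,j \right)} = 25 - 20 P$ ($q{\left(P,j \right)} = 5 \left(5 + P \left(-4\right)\right) = 5 \left(5 - 4 P\right) = 25 - 20 P$)
$a{\left(R,A \right)} = -2$ ($a{\left(R,A \right)} = -3 + \left(2 - 3\right)^{2} = -3 + \left(-1\right)^{2} = -3 + 1 = -2$)
$k{\left(x,B \right)} = 25 - 20 B$
$V{\left(Z,o \right)} = -3 + 20 o + Z o$ ($V{\left(Z,o \right)} = -3 + \left(o Z + 20 o\right) = -3 + \left(Z o + 20 o\right) = -3 + \left(20 o + Z o\right) = -3 + 20 o + Z o$)
$V{\left(k{\left(a{\left(-4,2 \right)},-2 \right)},-52 \right)} - 1054 = \left(-3 + 20 \left(-52\right) + \left(25 - -40\right) \left(-52\right)\right) - 1054 = \left(-3 - 1040 + \left(25 + 40\right) \left(-52\right)\right) - 1054 = \left(-3 - 1040 + 65 \left(-52\right)\right) - 1054 = \left(-3 - 1040 - 3380\right) - 1054 = -4423 - 1054 = -5477$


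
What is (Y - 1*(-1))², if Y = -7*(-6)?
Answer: 1849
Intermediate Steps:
Y = 42
(Y - 1*(-1))² = (42 - 1*(-1))² = (42 + 1)² = 43² = 1849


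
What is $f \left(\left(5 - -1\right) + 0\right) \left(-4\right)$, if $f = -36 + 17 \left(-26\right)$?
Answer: $11472$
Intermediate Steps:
$f = -478$ ($f = -36 - 442 = -478$)
$f \left(\left(5 - -1\right) + 0\right) \left(-4\right) = - 478 \left(\left(5 - -1\right) + 0\right) \left(-4\right) = - 478 \left(\left(5 + 1\right) + 0\right) \left(-4\right) = - 478 \left(6 + 0\right) \left(-4\right) = - 478 \cdot 6 \left(-4\right) = \left(-478\right) \left(-24\right) = 11472$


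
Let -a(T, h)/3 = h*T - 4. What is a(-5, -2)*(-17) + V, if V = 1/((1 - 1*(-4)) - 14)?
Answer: 2753/9 ≈ 305.89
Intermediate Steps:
a(T, h) = 12 - 3*T*h (a(T, h) = -3*(h*T - 4) = -3*(T*h - 4) = -3*(-4 + T*h) = 12 - 3*T*h)
V = -⅑ (V = 1/((1 + 4) - 14) = 1/(5 - 14) = 1/(-9) = -⅑ ≈ -0.11111)
a(-5, -2)*(-17) + V = (12 - 3*(-5)*(-2))*(-17) - ⅑ = (12 - 30)*(-17) - ⅑ = -18*(-17) - ⅑ = 306 - ⅑ = 2753/9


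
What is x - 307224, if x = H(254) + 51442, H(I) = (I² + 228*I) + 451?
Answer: -132903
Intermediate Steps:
H(I) = 451 + I² + 228*I
x = 174321 (x = (451 + 254² + 228*254) + 51442 = (451 + 64516 + 57912) + 51442 = 122879 + 51442 = 174321)
x - 307224 = 174321 - 307224 = -132903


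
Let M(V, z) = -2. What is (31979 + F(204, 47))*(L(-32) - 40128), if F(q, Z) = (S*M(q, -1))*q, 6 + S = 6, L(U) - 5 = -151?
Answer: -1287922246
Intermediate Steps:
L(U) = -146 (L(U) = 5 - 151 = -146)
S = 0 (S = -6 + 6 = 0)
F(q, Z) = 0 (F(q, Z) = (0*(-2))*q = 0*q = 0)
(31979 + F(204, 47))*(L(-32) - 40128) = (31979 + 0)*(-146 - 40128) = 31979*(-40274) = -1287922246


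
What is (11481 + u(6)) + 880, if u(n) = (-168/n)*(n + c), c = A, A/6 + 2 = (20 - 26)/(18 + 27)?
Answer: 62757/5 ≈ 12551.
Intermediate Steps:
A = -64/5 (A = -12 + 6*((20 - 26)/(18 + 27)) = -12 + 6*(-6/45) = -12 + 6*(-6*1/45) = -12 + 6*(-2/15) = -12 - 4/5 = -64/5 ≈ -12.800)
c = -64/5 ≈ -12.800
u(n) = -168*(-64/5 + n)/n (u(n) = (-168/n)*(n - 64/5) = (-168/n)*(-64/5 + n) = -168*(-64/5 + n)/n)
(11481 + u(6)) + 880 = (11481 + (-168 + (10752/5)/6)) + 880 = (11481 + (-168 + (10752/5)*(1/6))) + 880 = (11481 + (-168 + 1792/5)) + 880 = (11481 + 952/5) + 880 = 58357/5 + 880 = 62757/5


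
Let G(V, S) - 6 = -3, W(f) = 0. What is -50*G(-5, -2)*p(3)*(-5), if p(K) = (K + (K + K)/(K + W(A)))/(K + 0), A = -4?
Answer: 1250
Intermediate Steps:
G(V, S) = 3 (G(V, S) = 6 - 3 = 3)
p(K) = (2 + K)/K (p(K) = (K + (K + K)/(K + 0))/(K + 0) = (K + (2*K)/K)/K = (K + 2)/K = (2 + K)/K)
-50*G(-5, -2)*p(3)*(-5) = -50*3*((2 + 3)/3)*(-5) = -50*3*((1/3)*5)*(-5) = -50*3*(5/3)*(-5) = -250*(-5) = -50*(-25) = 1250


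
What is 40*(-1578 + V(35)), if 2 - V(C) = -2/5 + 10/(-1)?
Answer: -62624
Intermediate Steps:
V(C) = 62/5 (V(C) = 2 - (-2/5 + 10/(-1)) = 2 - (-2*⅕ + 10*(-1)) = 2 - (-⅖ - 10) = 2 - 1*(-52/5) = 2 + 52/5 = 62/5)
40*(-1578 + V(35)) = 40*(-1578 + 62/5) = 40*(-7828/5) = -62624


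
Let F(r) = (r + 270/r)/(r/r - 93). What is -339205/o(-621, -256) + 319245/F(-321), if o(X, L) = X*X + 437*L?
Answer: 286782619626745/3142594351 ≈ 91257.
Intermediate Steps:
o(X, L) = X² + 437*L
F(r) = -135/(46*r) - r/92 (F(r) = (r + 270/r)/(1 - 93) = (r + 270/r)/(-92) = (r + 270/r)*(-1/92) = -135/(46*r) - r/92)
-339205/o(-621, -256) + 319245/F(-321) = -339205/((-621)² + 437*(-256)) + 319245/(((1/92)*(-270 - 1*(-321)²)/(-321))) = -339205/(385641 - 111872) + 319245/(((1/92)*(-1/321)*(-270 - 1*103041))) = -339205/273769 + 319245/(((1/92)*(-1/321)*(-270 - 103041))) = -339205*1/273769 + 319245/(((1/92)*(-1/321)*(-103311))) = -339205/273769 + 319245/(34437/9844) = -339205/273769 + 319245*(9844/34437) = -339205/273769 + 1047549260/11479 = 286782619626745/3142594351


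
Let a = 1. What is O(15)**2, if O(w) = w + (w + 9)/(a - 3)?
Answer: 9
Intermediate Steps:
O(w) = -9/2 + w/2 (O(w) = w + (w + 9)/(1 - 3) = w + (9 + w)/(-2) = w + (9 + w)*(-1/2) = w + (-9/2 - w/2) = -9/2 + w/2)
O(15)**2 = (-9/2 + (1/2)*15)**2 = (-9/2 + 15/2)**2 = 3**2 = 9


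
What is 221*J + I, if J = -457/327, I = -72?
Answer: -124541/327 ≈ -380.86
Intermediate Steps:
J = -457/327 (J = -457*1/327 = -457/327 ≈ -1.3976)
221*J + I = 221*(-457/327) - 72 = -100997/327 - 72 = -124541/327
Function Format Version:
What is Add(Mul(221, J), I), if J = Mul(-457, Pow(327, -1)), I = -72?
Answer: Rational(-124541, 327) ≈ -380.86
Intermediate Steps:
J = Rational(-457, 327) (J = Mul(-457, Rational(1, 327)) = Rational(-457, 327) ≈ -1.3976)
Add(Mul(221, J), I) = Add(Mul(221, Rational(-457, 327)), -72) = Add(Rational(-100997, 327), -72) = Rational(-124541, 327)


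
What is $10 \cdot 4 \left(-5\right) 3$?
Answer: $-600$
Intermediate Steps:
$10 \cdot 4 \left(-5\right) 3 = 40 \left(-5\right) 3 = \left(-200\right) 3 = -600$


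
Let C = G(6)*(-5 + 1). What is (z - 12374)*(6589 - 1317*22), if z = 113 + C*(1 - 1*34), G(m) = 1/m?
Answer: 273970015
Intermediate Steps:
C = -⅔ (C = (-5 + 1)/6 = (⅙)*(-4) = -⅔ ≈ -0.66667)
z = 135 (z = 113 - 2*(1 - 1*34)/3 = 113 - 2*(1 - 34)/3 = 113 - ⅔*(-33) = 113 + 22 = 135)
(z - 12374)*(6589 - 1317*22) = (135 - 12374)*(6589 - 1317*22) = -12239*(6589 - 28974) = -12239*(-22385) = 273970015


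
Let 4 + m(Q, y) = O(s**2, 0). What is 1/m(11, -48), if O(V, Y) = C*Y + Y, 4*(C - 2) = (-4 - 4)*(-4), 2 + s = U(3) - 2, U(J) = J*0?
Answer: -1/4 ≈ -0.25000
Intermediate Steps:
U(J) = 0
s = -4 (s = -2 + (0 - 2) = -2 - 2 = -4)
C = 10 (C = 2 + ((-4 - 4)*(-4))/4 = 2 + (-8*(-4))/4 = 2 + (1/4)*32 = 2 + 8 = 10)
O(V, Y) = 11*Y (O(V, Y) = 10*Y + Y = 11*Y)
m(Q, y) = -4 (m(Q, y) = -4 + 11*0 = -4 + 0 = -4)
1/m(11, -48) = 1/(-4) = -1/4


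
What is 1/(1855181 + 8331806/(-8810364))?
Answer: 4405182/8172405782039 ≈ 5.3903e-7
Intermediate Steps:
1/(1855181 + 8331806/(-8810364)) = 1/(1855181 + 8331806*(-1/8810364)) = 1/(1855181 - 4165903/4405182) = 1/(8172405782039/4405182) = 4405182/8172405782039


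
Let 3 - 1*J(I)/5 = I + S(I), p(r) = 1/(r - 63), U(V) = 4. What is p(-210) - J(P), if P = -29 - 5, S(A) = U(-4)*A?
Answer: -236146/273 ≈ -865.00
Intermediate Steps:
p(r) = 1/(-63 + r)
S(A) = 4*A
P = -34
J(I) = 15 - 25*I (J(I) = 15 - 5*(I + 4*I) = 15 - 25*I)
p(-210) - J(P) = 1/(-63 - 210) - (15 - 25*(-34)) = 1/(-273) - (15 + 850) = -1/273 - 1*865 = -1/273 - 865 = -236146/273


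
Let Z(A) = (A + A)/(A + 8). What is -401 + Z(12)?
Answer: -1999/5 ≈ -399.80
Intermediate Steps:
Z(A) = 2*A/(8 + A) (Z(A) = (2*A)/(8 + A) = 2*A/(8 + A))
-401 + Z(12) = -401 + 2*12/(8 + 12) = -401 + 2*12/20 = -401 + 2*12*(1/20) = -401 + 6/5 = -1999/5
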